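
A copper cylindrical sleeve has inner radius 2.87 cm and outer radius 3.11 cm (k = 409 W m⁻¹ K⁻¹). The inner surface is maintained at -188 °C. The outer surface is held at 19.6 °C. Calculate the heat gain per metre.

Q' = 2πk·ΔT/ln(r₂/r₁) = 2π × 409 × 207.6 / ln(0.0311/0.0287) = 6.64×10^6 W/m

Q' = 6640 kW/m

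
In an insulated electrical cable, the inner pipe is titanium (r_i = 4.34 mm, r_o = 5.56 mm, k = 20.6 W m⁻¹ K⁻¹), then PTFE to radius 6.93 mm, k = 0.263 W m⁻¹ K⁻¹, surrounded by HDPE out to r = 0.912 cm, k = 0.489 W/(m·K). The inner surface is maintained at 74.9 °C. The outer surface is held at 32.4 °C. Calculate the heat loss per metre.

Series thermal resistances, inner to outer:
  R'_titanium = ln(0.00556/0.00434)/(2πk) = 0.2477/(2π·20.6) = 0.001914 m·K/W
  R'_PTFE = ln(0.00693/0.00556)/(2πk) = 0.2203/(2π·0.263) = 0.1333 m·K/W
  R'_HDPE = ln(0.00912/0.00693)/(2πk) = 0.2746/(2π·0.489) = 0.08938 m·K/W
ΣR = 0.001914 + 0.1333 + 0.08938 = 0.2246 m·K/W
Q' = ΔT/ΣR = (74.9 °C − 32.4 °C)/0.2246 = 189 W/m

Q' = 189 W/m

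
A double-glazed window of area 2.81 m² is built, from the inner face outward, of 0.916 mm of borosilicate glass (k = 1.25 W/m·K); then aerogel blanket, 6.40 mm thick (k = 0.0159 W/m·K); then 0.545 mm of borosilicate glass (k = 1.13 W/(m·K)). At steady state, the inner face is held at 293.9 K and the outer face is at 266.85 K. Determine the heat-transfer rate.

Resistance network (inner→outer):
  R_borosilicate glass = L/(kA) = 9.16×10^-4/(1.25·2.81) = 2.608×10^-4 K/W
  R_aerogel blanket = L/(kA) = 0.00640/(0.0159·2.81) = 0.1432 K/W
  R_borosilicate glass = L/(kA) = 5.45×10^-4/(1.13·2.81) = 1.716×10^-4 K/W
ΣR = 2.608×10^-4 + 0.1432 + 1.716×10^-4 = 0.1436 K/W
Q = ΔT/ΣR = (293.9 K − 266.85 K)/0.1436 = 188 W

Q = 188 W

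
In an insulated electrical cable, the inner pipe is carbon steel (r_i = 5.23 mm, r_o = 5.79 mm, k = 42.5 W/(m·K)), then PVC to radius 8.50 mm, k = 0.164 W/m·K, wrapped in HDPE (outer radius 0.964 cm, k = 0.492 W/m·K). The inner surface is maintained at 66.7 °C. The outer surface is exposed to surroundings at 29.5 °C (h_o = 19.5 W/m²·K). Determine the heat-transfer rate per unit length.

Q' = 29.5 W/m

Treat each layer as a resistance in series:
  R'_carbon steel = ln(0.00579/0.00523)/(2πk) = 0.1017/(2π·42.5) = 3.809×10^-4 m·K/W
  R'_PVC = ln(0.00850/0.00579)/(2πk) = 0.3839/(2π·0.164) = 0.3726 m·K/W
  R'_HDPE = ln(0.00964/0.00850)/(2πk) = 0.1259/(2π·0.492) = 0.04071 m·K/W
  R'_conv,out = 1/(2πr h) = 1/(2π·0.00964·19.5) = 0.8467 m·K/W
ΣR = 3.809×10^-4 + 0.3726 + 0.04071 + 0.8467 = 1.260 m·K/W
Q' = ΔT/ΣR = (66.7 °C − 29.5 °C)/1.260 = 29.5 W/m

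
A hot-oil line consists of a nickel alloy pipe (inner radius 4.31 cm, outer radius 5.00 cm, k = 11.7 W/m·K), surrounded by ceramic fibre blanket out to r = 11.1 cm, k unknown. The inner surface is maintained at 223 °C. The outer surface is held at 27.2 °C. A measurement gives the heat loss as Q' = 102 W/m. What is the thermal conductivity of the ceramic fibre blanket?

ΣR = ΔT/Q' = |223 − 27.2|/102 = 1.920 m·K/W
Known resistances:
  R'_nickel alloy = ln(0.0500/0.0431)/(2πk) = 0.1485/(2π·11.7) = 0.002020 m·K/W
R_ceramic fibre blanket = ΣR − ΣR_known = 1.920 − 0.002020 = 1.918 m·K/W
ln(r₂/r₁)/(2πk) = 1.918 ⇒ k = 0.7975/(2π·1.918) = 0.0662 W/m·K

k = 0.0662 W/m·K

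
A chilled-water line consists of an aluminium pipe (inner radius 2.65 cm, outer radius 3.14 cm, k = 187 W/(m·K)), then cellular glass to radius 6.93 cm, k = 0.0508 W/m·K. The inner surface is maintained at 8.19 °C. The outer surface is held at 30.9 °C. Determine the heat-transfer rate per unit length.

Q' = 9.16 W/m

Resistance network (inner→outer):
  R'_aluminium = ln(0.0314/0.0265)/(2πk) = 0.1697/(2π·187) = 1.444×10^-4 m·K/W
  R'_cellular glass = ln(0.0693/0.0314)/(2πk) = 0.7916/(2π·0.0508) = 2.480 m·K/W
ΣR = 1.444×10^-4 + 2.480 = 2.480 m·K/W
Q' = ΔT/ΣR = (8.19 °C − 30.9 °C)/2.480 = -9.16 W/m
(Negative Q' ⇒ heat flows inward; heat gain = 9.16 W/m.)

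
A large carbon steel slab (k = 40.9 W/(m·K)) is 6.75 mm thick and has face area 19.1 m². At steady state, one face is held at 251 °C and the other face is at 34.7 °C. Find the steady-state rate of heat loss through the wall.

Q = kA·ΔT/L = 40.9 × 19.1 × |251 °C − 34.7 °C| / 0.00675 = 2.50×10^7 W

Q = 25000 kW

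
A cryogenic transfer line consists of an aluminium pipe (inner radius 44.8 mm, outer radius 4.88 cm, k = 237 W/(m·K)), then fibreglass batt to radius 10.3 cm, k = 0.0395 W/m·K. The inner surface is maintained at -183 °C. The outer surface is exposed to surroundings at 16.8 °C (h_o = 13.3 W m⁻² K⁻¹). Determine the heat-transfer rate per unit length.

Q' = 63.9 W/m

Resistance network (inner→outer):
  R'_aluminium = ln(0.0488/0.0448)/(2πk) = 0.08552/(2π·237) = 5.743×10^-5 m·K/W
  R'_fibreglass batt = ln(0.103/0.0488)/(2πk) = 0.7470/(2π·0.0395) = 3.010 m·K/W
  R'_conv,out = 1/(2πr h) = 1/(2π·0.103·13.3) = 0.1162 m·K/W
ΣR = 5.743×10^-5 + 3.010 + 0.1162 = 3.126 m·K/W
Q' = ΔT/ΣR = (-183 °C − 16.8 °C)/3.126 = -63.9 W/m
(Negative Q' ⇒ heat flows inward; heat gain = 63.9 W/m.)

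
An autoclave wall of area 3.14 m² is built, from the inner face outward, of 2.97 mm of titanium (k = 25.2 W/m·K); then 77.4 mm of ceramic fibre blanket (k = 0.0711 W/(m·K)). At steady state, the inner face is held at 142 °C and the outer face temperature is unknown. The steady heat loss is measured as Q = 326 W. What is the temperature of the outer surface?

T_out = 29.0 °C

Sum the resistances:
  R_titanium = L/(kA) = 0.00297/(25.2·3.14) = 3.753×10^-5 K/W
  R_ceramic fibre blanket = L/(kA) = 0.0774/(0.0711·3.14) = 0.3467 K/W
ΣR = 0.3467 K/W
ΔT = Q·ΣR = 326 × 0.3467 = 113.0 K
Heat flows outward, so T_out = T_in − ΔT = 142 − 113.0 = 29.0 °C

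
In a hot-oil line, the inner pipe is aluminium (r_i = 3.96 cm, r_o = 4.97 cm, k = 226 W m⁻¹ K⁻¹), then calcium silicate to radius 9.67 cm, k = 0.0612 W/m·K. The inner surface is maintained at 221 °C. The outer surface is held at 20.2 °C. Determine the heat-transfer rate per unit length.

Series thermal resistances, inner to outer:
  R'_aluminium = ln(0.0497/0.0396)/(2πk) = 0.2272/(2π·226) = 1.600×10^-4 m·K/W
  R'_calcium silicate = ln(0.0967/0.0497)/(2πk) = 0.6656/(2π·0.0612) = 1.731 m·K/W
ΣR = 1.600×10^-4 + 1.731 = 1.731 m·K/W
Q' = ΔT/ΣR = (221 °C − 20.2 °C)/1.731 = 116 W/m

Q' = 116 W/m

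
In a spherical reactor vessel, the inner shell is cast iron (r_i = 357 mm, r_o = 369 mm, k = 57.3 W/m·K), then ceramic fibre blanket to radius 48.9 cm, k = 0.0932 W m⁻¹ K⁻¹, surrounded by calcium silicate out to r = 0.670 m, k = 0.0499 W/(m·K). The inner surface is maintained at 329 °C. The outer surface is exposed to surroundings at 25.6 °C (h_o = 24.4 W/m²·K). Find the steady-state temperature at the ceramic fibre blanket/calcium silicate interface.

Treat each layer as a resistance in series:
  R_cast iron = (1/0.357 − 1/0.369)/(4πk) = 0.09109/(4π·57.3) = 1.265×10^-4 K/W
  R_ceramic fibre blanket = (1/0.369 − 1/0.489)/(4πk) = 0.6650/(4π·0.0932) = 0.5678 K/W
  R_calcium silicate = (1/0.489 − 1/0.670)/(4πk) = 0.5525/(4π·0.0499) = 0.8810 K/W
  R_conv,out = 1/(4πr²h) = 1/(4π·0.670²·24.4) = 0.007265 K/W
ΣR = 1.265×10^-4 + 0.5678 + 0.8810 + 0.007265 = 1.456 K/W
Q = ΔT/ΣR = (329 °C − 25.6 °C)/1.456 = 208.4 W
From the inner boundary to the ceramic fibre blanket/calcium silicate interface, ΣR_partial = 0.5679 K/W.
T_interface = T_in − Q·ΣR_partial = 329 °C − (208.4)(0.5679) = 211 °C

T = 211 °C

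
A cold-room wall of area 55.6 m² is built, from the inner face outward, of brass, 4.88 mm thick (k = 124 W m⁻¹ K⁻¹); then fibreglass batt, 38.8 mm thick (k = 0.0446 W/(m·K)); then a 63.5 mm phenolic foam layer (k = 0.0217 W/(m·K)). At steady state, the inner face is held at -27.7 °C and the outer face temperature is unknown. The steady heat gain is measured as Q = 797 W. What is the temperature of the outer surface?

Sum the resistances:
  R_brass = L/(kA) = 0.00488/(124·55.6) = 7.078×10^-7 K/W
  R_fibreglass batt = L/(kA) = 0.0388/(0.0446·55.6) = 0.01565 K/W
  R_phenolic foam = L/(kA) = 0.0635/(0.0217·55.6) = 0.05263 K/W
ΣR = 0.06828 K/W
ΔT = Q·ΣR = 797 × 0.06828 = 54.42 K
Heat flows inward, so T_out = T_in + ΔT = -27.7 + 54.42 = 26.7 °C

T_out = 26.7 °C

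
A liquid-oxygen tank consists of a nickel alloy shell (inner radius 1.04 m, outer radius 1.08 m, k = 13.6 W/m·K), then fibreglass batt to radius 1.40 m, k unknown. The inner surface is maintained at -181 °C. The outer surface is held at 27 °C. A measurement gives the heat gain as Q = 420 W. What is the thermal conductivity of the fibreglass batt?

ΣR = ΔT/Q = |-181 − 27|/420 = 0.4952 K/W
Known resistances:
  R_nickel alloy = (1/1.04 − 1/1.08)/(4πk) = 0.03561/(4π·13.6) = 2.084×10^-4 K/W
R_fibreglass batt = ΣR − ΣR_known = 0.4952 − 2.084×10^-4 = 0.4950 K/W
(1/r₁−1/r₂)/(4πk) = 0.4950 ⇒ k = 0.2116/(4π·0.4950) = 0.0340 W/m·K

k = 0.0340 W/m·K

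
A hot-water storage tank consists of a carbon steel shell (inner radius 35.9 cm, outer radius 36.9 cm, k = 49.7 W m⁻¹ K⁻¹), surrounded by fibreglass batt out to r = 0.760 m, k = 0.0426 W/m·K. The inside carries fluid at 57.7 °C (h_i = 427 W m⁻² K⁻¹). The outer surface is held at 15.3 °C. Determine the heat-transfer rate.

Q = 16.3 W

Resistance network (inner→outer):
  R_conv,in = 1/(4πr²h) = 1/(4π·0.359²·427) = 0.001446 K/W
  R_carbon steel = (1/0.359 − 1/0.369)/(4πk) = 0.07549/(4π·49.7) = 1.209×10^-4 K/W
  R_fibreglass batt = (1/0.369 − 1/0.760)/(4πk) = 1.394/(4π·0.0426) = 2.604 K/W
ΣR = 0.001446 + 1.209×10^-4 + 2.604 = 2.606 K/W
Q = ΔT/ΣR = (57.7 °C − 15.3 °C)/2.606 = 16.3 W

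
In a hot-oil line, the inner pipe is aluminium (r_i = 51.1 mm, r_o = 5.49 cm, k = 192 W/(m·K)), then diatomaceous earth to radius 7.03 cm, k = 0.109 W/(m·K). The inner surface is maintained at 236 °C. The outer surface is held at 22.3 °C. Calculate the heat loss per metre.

Treat each layer as a resistance in series:
  R'_aluminium = ln(0.0549/0.0511)/(2πk) = 0.07173/(2π·192) = 5.946×10^-5 m·K/W
  R'_diatomaceous earth = ln(0.0703/0.0549)/(2πk) = 0.2473/(2π·0.109) = 0.3610 m·K/W
ΣR = 5.946×10^-5 + 0.3610 = 0.3611 m·K/W
Q' = ΔT/ΣR = (236 °C − 22.3 °C)/0.3611 = 592 W/m

Q' = 592 W/m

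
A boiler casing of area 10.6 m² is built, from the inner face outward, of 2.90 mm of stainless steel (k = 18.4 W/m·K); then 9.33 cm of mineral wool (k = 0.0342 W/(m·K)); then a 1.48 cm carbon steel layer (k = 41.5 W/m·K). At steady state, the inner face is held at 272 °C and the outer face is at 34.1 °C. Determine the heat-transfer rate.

Resistance network (inner→outer):
  R_stainless steel = L/(kA) = 0.00290/(18.4·10.6) = 1.487×10^-5 K/W
  R_mineral wool = L/(kA) = 0.0933/(0.0342·10.6) = 0.2574 K/W
  R_carbon steel = L/(kA) = 0.0148/(41.5·10.6) = 3.364×10^-5 K/W
ΣR = 1.487×10^-5 + 0.2574 + 3.364×10^-5 = 0.2574 K/W
Q = ΔT/ΣR = (272 °C − 34.1 °C)/0.2574 = 924 W

Q = 924 W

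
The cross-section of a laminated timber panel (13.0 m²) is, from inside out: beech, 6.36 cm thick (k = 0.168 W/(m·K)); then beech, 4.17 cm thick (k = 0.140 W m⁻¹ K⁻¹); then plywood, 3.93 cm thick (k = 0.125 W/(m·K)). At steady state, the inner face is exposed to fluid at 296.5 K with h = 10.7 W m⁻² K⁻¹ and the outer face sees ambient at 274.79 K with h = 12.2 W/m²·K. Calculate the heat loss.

Resistance network (inner→outer):
  R_conv,in = 1/(hA) = 1/(10.7·13.0) = 0.007189 K/W
  R_beech = L/(kA) = 0.0636/(0.168·13.0) = 0.02912 K/W
  R_beech = L/(kA) = 0.0417/(0.140·13.0) = 0.02291 K/W
  R_plywood = L/(kA) = 0.0393/(0.125·13.0) = 0.02418 K/W
  R_conv,out = 1/(hA) = 1/(12.2·13.0) = 0.006305 K/W
ΣR = 0.007189 + 0.02912 + 0.02291 + 0.02418 + 0.006305 = 0.08970 K/W
Q = ΔT/ΣR = (296.5 K − 274.79 K)/0.08970 = 242 W

Q = 242 W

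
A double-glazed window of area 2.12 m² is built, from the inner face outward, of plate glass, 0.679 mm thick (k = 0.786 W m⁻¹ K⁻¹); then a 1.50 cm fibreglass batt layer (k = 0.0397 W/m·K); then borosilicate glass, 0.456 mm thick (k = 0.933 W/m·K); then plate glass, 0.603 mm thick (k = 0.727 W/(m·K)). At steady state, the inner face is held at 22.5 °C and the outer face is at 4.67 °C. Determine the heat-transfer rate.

Treat each layer as a resistance in series:
  R_plate glass = L/(kA) = 6.79×10^-4/(0.786·2.12) = 4.075×10^-4 K/W
  R_fibreglass batt = L/(kA) = 0.0150/(0.0397·2.12) = 0.1782 K/W
  R_borosilicate glass = L/(kA) = 4.56×10^-4/(0.933·2.12) = 2.305×10^-4 K/W
  R_plate glass = L/(kA) = 6.03×10^-4/(0.727·2.12) = 3.912×10^-4 K/W
ΣR = 4.075×10^-4 + 0.1782 + 2.305×10^-4 + 3.912×10^-4 = 0.1792 K/W
Q = ΔT/ΣR = (22.5 °C − 4.67 °C)/0.1792 = 99.5 W

Q = 99.5 W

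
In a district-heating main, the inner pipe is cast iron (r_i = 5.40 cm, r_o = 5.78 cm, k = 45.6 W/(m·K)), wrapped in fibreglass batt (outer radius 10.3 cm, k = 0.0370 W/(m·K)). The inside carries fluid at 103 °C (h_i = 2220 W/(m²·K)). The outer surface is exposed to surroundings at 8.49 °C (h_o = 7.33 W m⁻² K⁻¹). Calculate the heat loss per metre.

Treat each layer as a resistance in series:
  R'_conv,in = 1/(2πr h) = 1/(2π·0.0540·2220) = 0.001328 m·K/W
  R'_cast iron = ln(0.0578/0.0540)/(2πk) = 0.06800/(2π·45.6) = 2.374×10^-4 m·K/W
  R'_fibreglass batt = ln(0.103/0.0578)/(2πk) = 0.5777/(2π·0.0370) = 2.485 m·K/W
  R'_conv,out = 1/(2πr h) = 1/(2π·0.103·7.33) = 0.2108 m·K/W
ΣR = 0.001328 + 2.374×10^-4 + 2.485 + 0.2108 = 2.697 m·K/W
Q' = ΔT/ΣR = (103 °C − 8.49 °C)/2.697 = 35.0 W/m

Q' = 35.0 W/m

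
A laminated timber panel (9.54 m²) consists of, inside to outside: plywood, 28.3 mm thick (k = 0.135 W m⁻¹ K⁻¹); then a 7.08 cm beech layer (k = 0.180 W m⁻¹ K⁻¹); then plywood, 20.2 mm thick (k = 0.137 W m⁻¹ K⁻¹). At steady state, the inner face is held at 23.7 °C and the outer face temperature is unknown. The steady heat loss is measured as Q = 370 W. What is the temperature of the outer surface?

T_out = -5.40 °C

Series resistances:
  R_plywood = L/(kA) = 0.0283/(0.135·9.54) = 0.02197 K/W
  R_beech = L/(kA) = 0.0708/(0.180·9.54) = 0.04123 K/W
  R_plywood = L/(kA) = 0.0202/(0.137·9.54) = 0.01546 K/W
ΣR = 0.07866 K/W
ΔT = Q·ΣR = 370 × 0.07866 = 29.10 K
Heat flows outward, so T_out = T_in − ΔT = 23.7 − 29.10 = -5.40 °C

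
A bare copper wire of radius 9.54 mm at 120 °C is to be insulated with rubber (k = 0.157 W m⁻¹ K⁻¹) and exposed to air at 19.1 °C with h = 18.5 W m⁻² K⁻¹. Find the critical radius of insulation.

r_cr = 0.849 cm

For a cylinder, r_cr = k_ins/h = 0.157/18.5 = 0.00849 m = 0.849 cm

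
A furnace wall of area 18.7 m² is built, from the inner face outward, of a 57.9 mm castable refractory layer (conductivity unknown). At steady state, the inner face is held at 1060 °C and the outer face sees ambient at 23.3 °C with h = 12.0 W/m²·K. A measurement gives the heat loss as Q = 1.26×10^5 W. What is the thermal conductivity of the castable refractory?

ΣR = ΔT/Q = |1060 − 23.3|/1.26×10^5 = 0.008228 K/W
Known resistances:
  R_conv,out = 1/(hA) = 1/(12.0·18.7) = 0.004456 K/W
R_castable refractory = ΣR − ΣR_known = 0.008228 − 0.004456 = 0.003772 K/W
L/(kA) = 0.003772 ⇒ k = 0.0579/(0.003772·18.7) = 0.821 W/m·K

k = 0.821 W/m·K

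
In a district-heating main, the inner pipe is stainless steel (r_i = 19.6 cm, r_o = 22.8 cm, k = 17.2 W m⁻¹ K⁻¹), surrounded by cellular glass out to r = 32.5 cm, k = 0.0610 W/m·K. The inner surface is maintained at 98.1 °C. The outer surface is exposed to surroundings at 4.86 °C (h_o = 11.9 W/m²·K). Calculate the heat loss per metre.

Q' = 96.4 W/m

Treat each layer as a resistance in series:
  R'_stainless steel = ln(0.228/0.196)/(2πk) = 0.1512/(2π·17.2) = 0.001399 m·K/W
  R'_cellular glass = ln(0.325/0.228)/(2πk) = 0.3545/(2π·0.0610) = 0.9249 m·K/W
  R'_conv,out = 1/(2πr h) = 1/(2π·0.325·11.9) = 0.04115 m·K/W
ΣR = 0.001399 + 0.9249 + 0.04115 = 0.9674 m·K/W
Q' = ΔT/ΣR = (98.1 °C − 4.86 °C)/0.9674 = 96.4 W/m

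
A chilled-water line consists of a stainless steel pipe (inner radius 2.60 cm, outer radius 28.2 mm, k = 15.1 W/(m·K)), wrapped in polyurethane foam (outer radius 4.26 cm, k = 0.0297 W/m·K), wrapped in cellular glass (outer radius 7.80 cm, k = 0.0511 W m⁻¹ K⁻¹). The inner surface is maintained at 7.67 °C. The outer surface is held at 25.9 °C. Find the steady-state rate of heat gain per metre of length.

Series thermal resistances, inner to outer:
  R'_stainless steel = ln(0.0282/0.0260)/(2πk) = 0.08123/(2π·15.1) = 8.561×10^-4 m·K/W
  R'_polyurethane foam = ln(0.0426/0.0282)/(2πk) = 0.4125/(2π·0.0297) = 2.211 m·K/W
  R'_cellular glass = ln(0.0780/0.0426)/(2πk) = 0.6049/(2π·0.0511) = 1.884 m·K/W
ΣR = 8.561×10^-4 + 2.211 + 1.884 = 4.096 m·K/W
Q' = ΔT/ΣR = (7.67 °C − 25.9 °C)/4.096 = -4.45 W/m
(Negative Q' ⇒ heat flows inward; heat gain = 4.45 W/m.)

Q' = 4.45 W/m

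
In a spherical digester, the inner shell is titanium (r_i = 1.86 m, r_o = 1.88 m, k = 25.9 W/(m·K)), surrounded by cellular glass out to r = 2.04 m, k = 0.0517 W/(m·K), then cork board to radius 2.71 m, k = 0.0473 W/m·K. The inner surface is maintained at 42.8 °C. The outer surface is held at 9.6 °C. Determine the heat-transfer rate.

Q = 124 W

Series thermal resistances, inner to outer:
  R_titanium = (1/1.86 − 1/1.88)/(4πk) = 0.005720/(4π·25.9) = 1.757×10^-5 K/W
  R_cellular glass = (1/1.88 − 1/2.04)/(4πk) = 0.04172/(4π·0.0517) = 0.06421 K/W
  R_cork board = (1/2.04 − 1/2.71)/(4πk) = 0.1212/(4π·0.0473) = 0.2039 K/W
ΣR = 1.757×10^-5 + 0.06421 + 0.2039 = 0.2681 K/W
Q = ΔT/ΣR = (42.8 °C − 9.6 °C)/0.2681 = 124 W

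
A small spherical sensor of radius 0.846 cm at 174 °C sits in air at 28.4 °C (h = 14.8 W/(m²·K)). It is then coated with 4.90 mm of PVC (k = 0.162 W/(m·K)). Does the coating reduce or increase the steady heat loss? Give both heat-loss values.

Critical radius for a sphere: r_cr = 2k/h = 0.0219 m = 2.19 cm.
Outer radius after coating: r₂ = 0.00846 + 0.00490 = 0.01336 m.
Since r₁ < r_cr and r₂ ≤ r_cr, the coating moves toward the maximum at r_cr — heat loss rises.
Bare: R = 1/(4πr₁²h) = 75.13 K/W; Q = 145.6/75.13 = 1.94 W.
Coated: R = R_cond + R_conv = 51.42 K/W; Q = 145.6/51.42 = 2.83 W.

increases: 1.94 → 2.83 W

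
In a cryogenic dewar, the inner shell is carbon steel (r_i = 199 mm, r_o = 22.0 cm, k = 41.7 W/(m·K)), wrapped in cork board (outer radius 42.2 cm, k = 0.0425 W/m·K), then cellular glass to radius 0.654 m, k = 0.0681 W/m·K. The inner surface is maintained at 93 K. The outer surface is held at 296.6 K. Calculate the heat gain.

Q = 40.3 W

Resistance network (inner→outer):
  R_carbon steel = (1/0.199 − 1/0.220)/(4πk) = 0.4797/(4π·41.7) = 9.154×10^-4 K/W
  R_cork board = (1/0.220 − 1/0.422)/(4πk) = 2.176/(4π·0.0425) = 4.074 K/W
  R_cellular glass = (1/0.422 − 1/0.654)/(4πk) = 0.8406/(4π·0.0681) = 0.9823 K/W
ΣR = 9.154×10^-4 + 4.074 + 0.9823 = 5.057 K/W
Q = ΔT/ΣR = (93 K − 296.6 K)/5.057 = -40.3 W
(Negative Q ⇒ heat flows inward; heat gain = 40.3 W.)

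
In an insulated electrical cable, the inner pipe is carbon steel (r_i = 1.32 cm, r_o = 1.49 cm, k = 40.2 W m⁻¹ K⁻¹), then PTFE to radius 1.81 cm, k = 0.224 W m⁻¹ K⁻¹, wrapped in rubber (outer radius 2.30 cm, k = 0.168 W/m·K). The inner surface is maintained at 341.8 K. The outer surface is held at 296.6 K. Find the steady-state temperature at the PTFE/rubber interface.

Series thermal resistances, inner to outer:
  R'_carbon steel = ln(0.0149/0.0132)/(2πk) = 0.1211/(2π·40.2) = 4.796×10^-4 m·K/W
  R'_PTFE = ln(0.0181/0.0149)/(2πk) = 0.1946/(2π·0.224) = 0.1382 m·K/W
  R'_rubber = ln(0.0230/0.0181)/(2πk) = 0.2396/(2π·0.168) = 0.2270 m·K/W
ΣR = 4.796×10^-4 + 0.1382 + 0.2270 = 0.3657 m·K/W
Q' = ΔT/ΣR = (341.8 K − 296.6 K)/0.3657 = 123.6 W/m
From the inner boundary to the PTFE/rubber interface, ΣR_partial = 0.1387 m·K/W.
T_interface = T_in − Q'·ΣR_partial = 341.8 K − (123.6)(0.1387) = 324.7 K

T = 324.7 K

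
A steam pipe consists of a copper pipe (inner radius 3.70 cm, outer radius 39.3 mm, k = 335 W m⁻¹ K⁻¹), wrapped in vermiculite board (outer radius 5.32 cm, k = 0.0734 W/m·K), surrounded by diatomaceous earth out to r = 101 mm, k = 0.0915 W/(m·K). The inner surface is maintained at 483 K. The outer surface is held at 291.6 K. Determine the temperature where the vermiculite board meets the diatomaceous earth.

Treat each layer as a resistance in series:
  R'_copper = ln(0.0393/0.0370)/(2πk) = 0.06031/(2π·335) = 2.865×10^-5 m·K/W
  R'_vermiculite board = ln(0.0532/0.0393)/(2πk) = 0.3028/(2π·0.0734) = 0.6566 m·K/W
  R'_diatomaceous earth = ln(0.101/0.0532)/(2πk) = 0.6411/(2π·0.0915) = 1.115 m·K/W
ΣR = 2.865×10^-5 + 0.6566 + 1.115 = 1.772 m·K/W
Q' = ΔT/ΣR = (483 K − 291.6 K)/1.772 = 108.0 W/m
From the inner boundary to the vermiculite board/diatomaceous earth interface, ΣR_partial = 0.6566 m·K/W.
T_interface = T_in − Q'·ΣR_partial = 483 K − (108.0)(0.6566) = 412 K

T = 412 K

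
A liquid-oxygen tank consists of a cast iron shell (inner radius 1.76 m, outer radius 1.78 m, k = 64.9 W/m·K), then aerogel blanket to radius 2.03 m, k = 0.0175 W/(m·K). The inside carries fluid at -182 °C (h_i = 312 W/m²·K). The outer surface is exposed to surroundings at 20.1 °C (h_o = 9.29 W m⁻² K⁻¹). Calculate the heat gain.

Q = 638 W

Series thermal resistances, inner to outer:
  R_conv,in = 1/(4πr²h) = 1/(4π·1.76²·312) = 8.234×10^-5 K/W
  R_cast iron = (1/1.76 − 1/1.78)/(4πk) = 0.006384/(4π·64.9) = 7.828×10^-6 K/W
  R_aerogel blanket = (1/1.78 − 1/2.03)/(4πk) = 0.06919/(4π·0.0175) = 0.3146 K/W
  R_conv,out = 1/(4πr²h) = 1/(4π·2.03²·9.29) = 0.002079 K/W
ΣR = 8.234×10^-5 + 7.828×10^-6 + 0.3146 + 0.002079 = 0.3168 K/W
Q = ΔT/ΣR = (-182 °C − 20.1 °C)/0.3168 = -638 W
(Negative Q ⇒ heat flows inward; heat gain = 638 W.)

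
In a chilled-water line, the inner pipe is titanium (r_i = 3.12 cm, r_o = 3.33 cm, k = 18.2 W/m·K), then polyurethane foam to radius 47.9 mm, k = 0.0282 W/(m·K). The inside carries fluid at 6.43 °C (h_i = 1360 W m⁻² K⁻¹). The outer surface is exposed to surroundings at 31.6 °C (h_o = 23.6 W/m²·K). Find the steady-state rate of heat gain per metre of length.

Q' = 11.5 W/m

Resistance network (inner→outer):
  R'_conv,in = 1/(2πr h) = 1/(2π·0.0312·1360) = 0.003751 m·K/W
  R'_titanium = ln(0.0333/0.0312)/(2πk) = 0.06514/(2π·18.2) = 5.696×10^-4 m·K/W
  R'_polyurethane foam = ln(0.0479/0.0333)/(2πk) = 0.3636/(2π·0.0282) = 2.052 m·K/W
  R'_conv,out = 1/(2πr h) = 1/(2π·0.0479·23.6) = 0.1408 m·K/W
ΣR = 0.003751 + 5.696×10^-4 + 2.052 + 0.1408 = 2.197 m·K/W
Q' = ΔT/ΣR = (6.43 °C − 31.6 °C)/2.197 = -11.5 W/m
(Negative Q' ⇒ heat flows inward; heat gain = 11.5 W/m.)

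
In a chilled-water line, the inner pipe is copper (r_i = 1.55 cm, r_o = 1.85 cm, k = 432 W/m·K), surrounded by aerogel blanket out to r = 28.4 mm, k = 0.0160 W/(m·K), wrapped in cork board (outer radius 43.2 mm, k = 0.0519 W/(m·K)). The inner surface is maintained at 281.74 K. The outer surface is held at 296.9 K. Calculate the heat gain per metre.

Q' = 2.73 W/m

Series thermal resistances, inner to outer:
  R'_copper = ln(0.0185/0.0155)/(2πk) = 0.1769/(2π·432) = 6.518×10^-5 m·K/W
  R'_aerogel blanket = ln(0.0284/0.0185)/(2πk) = 0.4286/(2π·0.0160) = 4.264 m·K/W
  R'_cork board = ln(0.0432/0.0284)/(2πk) = 0.4195/(2π·0.0519) = 1.286 m·K/W
ΣR = 6.518×10^-5 + 4.264 + 1.286 = 5.550 m·K/W
Q' = ΔT/ΣR = (281.74 K − 296.9 K)/5.550 = -2.73 W/m
(Negative Q' ⇒ heat flows inward; heat gain = 2.73 W/m.)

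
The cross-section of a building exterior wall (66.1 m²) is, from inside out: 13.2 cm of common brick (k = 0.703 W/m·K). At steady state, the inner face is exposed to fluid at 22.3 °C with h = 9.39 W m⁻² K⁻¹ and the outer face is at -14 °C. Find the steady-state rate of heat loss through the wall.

Resistance network (inner→outer):
  R_conv,in = 1/(hA) = 1/(9.39·66.1) = 0.001611 K/W
  R_common brick = L/(kA) = 0.132/(0.703·66.1) = 0.002841 K/W
ΣR = 0.001611 + 0.002841 = 0.004452 K/W
Q = ΔT/ΣR = (22.3 °C − -14 °C)/0.004452 = 8150 W

Q = 8.15 kW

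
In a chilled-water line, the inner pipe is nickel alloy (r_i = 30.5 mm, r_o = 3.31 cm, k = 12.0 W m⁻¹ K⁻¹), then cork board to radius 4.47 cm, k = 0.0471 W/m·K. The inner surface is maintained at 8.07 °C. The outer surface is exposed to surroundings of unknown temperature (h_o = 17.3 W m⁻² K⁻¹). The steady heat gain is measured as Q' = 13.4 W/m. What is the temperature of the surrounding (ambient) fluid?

T_out = 24.4 °C

Sum the resistances:
  R'_nickel alloy = ln(0.0331/0.0305)/(2πk) = 0.08181/(2π·12.0) = 0.001085 m·K/W
  R'_cork board = ln(0.0447/0.0331)/(2πk) = 0.3004/(2π·0.0471) = 1.015 m·K/W
  R'_conv,out = 1/(2πr h) = 1/(2π·0.0447·17.3) = 0.2058 m·K/W
ΣR = 1.222 m·K/W
ΔT = Q'·ΣR = 13.4 × 1.222 = 16.37 K
Heat flows inward, so T_out = T_in + ΔT = 8.07 + 16.37 = 24.4 °C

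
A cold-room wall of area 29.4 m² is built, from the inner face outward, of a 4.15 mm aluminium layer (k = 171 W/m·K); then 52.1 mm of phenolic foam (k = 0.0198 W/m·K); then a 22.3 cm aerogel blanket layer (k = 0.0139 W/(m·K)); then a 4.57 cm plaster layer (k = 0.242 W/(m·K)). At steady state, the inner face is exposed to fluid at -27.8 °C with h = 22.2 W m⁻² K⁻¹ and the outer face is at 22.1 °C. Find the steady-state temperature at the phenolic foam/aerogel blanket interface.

T = -20.7 °C

Treat each layer as a resistance in series:
  R_conv,in = 1/(hA) = 1/(22.2·29.4) = 0.001532 K/W
  R_aluminium = L/(kA) = 0.00415/(171·29.4) = 8.255×10^-7 K/W
  R_phenolic foam = L/(kA) = 0.0521/(0.0198·29.4) = 0.08950 K/W
  R_aerogel blanket = L/(kA) = 0.223/(0.0139·29.4) = 0.5457 K/W
  R_plaster = L/(kA) = 0.0457/(0.242·29.4) = 0.006423 K/W
ΣR = 0.001532 + 8.255×10^-7 + 0.08950 + 0.5457 + 0.006423 = 0.6432 K/W
Q = ΔT/ΣR = (-27.8 °C − 22.1 °C)/0.6432 = -77.58 W
From the inner boundary to the phenolic foam/aerogel blanket interface, ΣR_partial = 0.09103 K/W.
T_interface = T_in − Q·ΣR_partial = -27.8 °C − (-77.58)(0.09103) = -20.7 °C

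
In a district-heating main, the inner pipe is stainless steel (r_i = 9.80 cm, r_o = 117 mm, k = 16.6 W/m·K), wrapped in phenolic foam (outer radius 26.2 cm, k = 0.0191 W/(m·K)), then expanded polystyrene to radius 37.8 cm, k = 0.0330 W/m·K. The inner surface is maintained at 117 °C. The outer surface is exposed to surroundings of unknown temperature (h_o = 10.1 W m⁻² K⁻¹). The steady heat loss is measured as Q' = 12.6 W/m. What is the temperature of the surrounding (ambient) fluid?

Sum the resistances:
  R'_stainless steel = ln(0.117/0.0980)/(2πk) = 0.1772/(2π·16.6) = 0.001699 m·K/W
  R'_phenolic foam = ln(0.262/0.117)/(2πk) = 0.8062/(2π·0.0191) = 6.718 m·K/W
  R'_expanded polystyrene = ln(0.378/0.262)/(2πk) = 0.3665/(2π·0.0330) = 1.768 m·K/W
  R'_conv,out = 1/(2πr h) = 1/(2π·0.378·10.1) = 0.04169 m·K/W
ΣR = 8.529 m·K/W
ΔT = Q'·ΣR = 12.6 × 8.529 = 107.5 K
Heat flows outward, so T_out = T_in − ΔT = 117 − 107.5 = 9.5 °C

T_out = 9.5 °C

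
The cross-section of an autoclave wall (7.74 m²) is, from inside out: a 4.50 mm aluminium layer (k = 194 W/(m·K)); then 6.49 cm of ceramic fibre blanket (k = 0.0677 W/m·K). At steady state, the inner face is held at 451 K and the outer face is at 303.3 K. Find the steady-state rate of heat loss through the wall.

Series thermal resistances, inner to outer:
  R_aluminium = L/(kA) = 0.00450/(194·7.74) = 2.997×10^-6 K/W
  R_ceramic fibre blanket = L/(kA) = 0.0649/(0.0677·7.74) = 0.1239 K/W
ΣR = 2.997×10^-6 + 0.1239 = 0.1239 K/W
Q = ΔT/ΣR = (451 K − 303.3 K)/0.1239 = 1190 W

Q = 1190 W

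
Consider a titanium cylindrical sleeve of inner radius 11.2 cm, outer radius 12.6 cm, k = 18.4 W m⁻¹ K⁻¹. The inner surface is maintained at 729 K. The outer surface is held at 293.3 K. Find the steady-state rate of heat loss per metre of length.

Q' = 4.28×10^5 W/m

Q' = 2πk·ΔT/ln(r₂/r₁) = 2π × 18.4 × 435.7 / ln(0.126/0.112) = 4.28×10^5 W/m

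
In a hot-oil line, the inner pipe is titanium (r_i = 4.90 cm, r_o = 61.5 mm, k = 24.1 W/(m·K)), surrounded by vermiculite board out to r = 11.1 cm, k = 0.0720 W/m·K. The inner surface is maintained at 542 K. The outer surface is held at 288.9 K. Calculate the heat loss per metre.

Q' = 194 W/m

Resistance network (inner→outer):
  R'_titanium = ln(0.0615/0.0490)/(2πk) = 0.2272/(2π·24.1) = 0.001501 m·K/W
  R'_vermiculite board = ln(0.111/0.0615)/(2πk) = 0.5905/(2π·0.0720) = 1.305 m·K/W
ΣR = 0.001501 + 1.305 = 1.307 m·K/W
Q' = ΔT/ΣR = (542 K − 288.9 K)/1.307 = 194 W/m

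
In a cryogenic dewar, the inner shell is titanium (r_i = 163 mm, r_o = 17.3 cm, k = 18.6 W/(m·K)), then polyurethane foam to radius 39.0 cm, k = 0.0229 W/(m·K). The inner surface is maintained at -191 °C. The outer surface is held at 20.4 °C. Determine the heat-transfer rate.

Q = 18.9 W

Treat each layer as a resistance in series:
  R_titanium = (1/0.163 − 1/0.173)/(4πk) = 0.3546/(4π·18.6) = 0.001517 K/W
  R_polyurethane foam = (1/0.173 − 1/0.390)/(4πk) = 3.216/(4π·0.0229) = 11.18 K/W
ΣR = 0.001517 + 11.18 = 11.18 K/W
Q = ΔT/ΣR = (-191 °C − 20.4 °C)/11.18 = -18.9 W
(Negative Q ⇒ heat flows inward; heat gain = 18.9 W.)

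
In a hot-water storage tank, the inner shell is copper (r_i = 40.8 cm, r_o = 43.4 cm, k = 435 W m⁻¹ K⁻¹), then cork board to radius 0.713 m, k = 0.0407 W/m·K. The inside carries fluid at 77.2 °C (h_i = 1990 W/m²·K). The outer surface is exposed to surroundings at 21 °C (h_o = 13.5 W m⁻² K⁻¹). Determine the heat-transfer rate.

Q = 31.7 W

Treat each layer as a resistance in series:
  R_conv,in = 1/(4πr²h) = 1/(4π·0.408²·1990) = 2.402×10^-4 K/W
  R_copper = (1/0.408 − 1/0.434)/(4πk) = 0.1468/(4π·435) = 2.686×10^-5 K/W
  R_cork board = (1/0.434 − 1/0.713)/(4πk) = 0.9016/(4π·0.0407) = 1.763 K/W
  R_conv,out = 1/(4πr²h) = 1/(4π·0.713²·13.5) = 0.01160 K/W
ΣR = 2.402×10^-4 + 2.686×10^-5 + 1.763 + 0.01160 = 1.775 K/W
Q = ΔT/ΣR = (77.2 °C − 21 °C)/1.775 = 31.7 W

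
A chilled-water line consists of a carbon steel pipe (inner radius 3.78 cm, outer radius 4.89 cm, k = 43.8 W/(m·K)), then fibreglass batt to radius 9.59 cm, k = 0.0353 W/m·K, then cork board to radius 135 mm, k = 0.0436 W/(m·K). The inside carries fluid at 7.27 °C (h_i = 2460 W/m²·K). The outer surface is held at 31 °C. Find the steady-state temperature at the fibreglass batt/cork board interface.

Treat each layer as a resistance in series:
  R'_conv,in = 1/(2πr h) = 1/(2π·0.0378·2460) = 0.001712 m·K/W
  R'_carbon steel = ln(0.0489/0.0378)/(2πk) = 0.2575/(2π·43.8) = 9.356×10^-4 m·K/W
  R'_fibreglass batt = ln(0.0959/0.0489)/(2πk) = 0.6735/(2π·0.0353) = 3.037 m·K/W
  R'_cork board = ln(0.135/0.0959)/(2πk) = 0.3420/(2π·0.0436) = 1.248 m·K/W
ΣR = 0.001712 + 9.356×10^-4 + 3.037 + 1.248 = 4.288 m·K/W
Q' = ΔT/ΣR = (7.27 °C − 31 °C)/4.288 = -5.534 W/m
From the inner boundary to the fibreglass batt/cork board interface, ΣR_partial = 3.040 m·K/W.
T_interface = T_in − Q'·ΣR_partial = 7.27 °C − (-5.534)(3.040) = 24.1 °C

T = 24.1 °C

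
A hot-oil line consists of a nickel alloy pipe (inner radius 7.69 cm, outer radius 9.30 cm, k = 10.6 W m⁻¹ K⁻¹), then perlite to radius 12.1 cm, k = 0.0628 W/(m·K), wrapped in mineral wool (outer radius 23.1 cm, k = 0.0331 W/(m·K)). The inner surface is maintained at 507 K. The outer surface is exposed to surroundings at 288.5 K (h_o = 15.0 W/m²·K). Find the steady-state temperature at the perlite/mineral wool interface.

T = 469 K

Resistance network (inner→outer):
  R'_nickel alloy = ln(0.0930/0.0769)/(2πk) = 0.1901/(2π·10.6) = 0.002854 m·K/W
  R'_perlite = ln(0.121/0.0930)/(2πk) = 0.2632/(2π·0.0628) = 0.6670 m·K/W
  R'_mineral wool = ln(0.231/0.121)/(2πk) = 0.6466/(2π·0.0331) = 3.109 m·K/W
  R'_conv,out = 1/(2πr h) = 1/(2π·0.231·15.0) = 0.04593 m·K/W
ΣR = 0.002854 + 0.6670 + 3.109 + 0.04593 = 3.825 m·K/W
Q' = ΔT/ΣR = (507 K − 288.5 K)/3.825 = 57.12 W/m
From the inner boundary to the perlite/mineral wool interface, ΣR_partial = 0.6699 m·K/W.
T_interface = T_in − Q'·ΣR_partial = 507 K − (57.12)(0.6699) = 469 K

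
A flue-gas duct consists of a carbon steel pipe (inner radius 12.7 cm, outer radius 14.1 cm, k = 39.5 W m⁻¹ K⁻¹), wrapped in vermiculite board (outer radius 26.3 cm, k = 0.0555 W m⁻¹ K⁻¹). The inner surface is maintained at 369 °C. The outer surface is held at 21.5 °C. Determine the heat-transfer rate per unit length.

Q' = 194 W/m

Treat each layer as a resistance in series:
  R'_carbon steel = ln(0.141/0.127)/(2πk) = 0.1046/(2π·39.5) = 4.213×10^-4 m·K/W
  R'_vermiculite board = ln(0.263/0.141)/(2πk) = 0.6234/(2π·0.0555) = 1.788 m·K/W
ΣR = 4.213×10^-4 + 1.788 = 1.788 m·K/W
Q' = ΔT/ΣR = (369 °C − 21.5 °C)/1.788 = 194 W/m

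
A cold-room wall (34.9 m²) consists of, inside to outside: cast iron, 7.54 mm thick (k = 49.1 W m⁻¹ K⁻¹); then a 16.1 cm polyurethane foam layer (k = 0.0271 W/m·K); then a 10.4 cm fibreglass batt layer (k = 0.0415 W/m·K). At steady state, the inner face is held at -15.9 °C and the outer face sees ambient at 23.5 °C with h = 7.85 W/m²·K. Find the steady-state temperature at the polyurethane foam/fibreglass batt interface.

T = 11.4 °C

Series thermal resistances, inner to outer:
  R_cast iron = L/(kA) = 0.00754/(49.1·34.9) = 4.400×10^-6 K/W
  R_polyurethane foam = L/(kA) = 0.161/(0.0271·34.9) = 0.1702 K/W
  R_fibreglass batt = L/(kA) = 0.104/(0.0415·34.9) = 0.07181 K/W
  R_conv,out = 1/(hA) = 1/(7.85·34.9) = 0.003650 K/W
ΣR = 4.400×10^-6 + 0.1702 + 0.07181 + 0.003650 = 0.2457 K/W
Q = ΔT/ΣR = (-15.9 °C − 23.5 °C)/0.2457 = -160.4 W
From the inner boundary to the polyurethane foam/fibreglass batt interface, ΣR_partial = 0.1702 K/W.
T_interface = T_in − Q·ΣR_partial = -15.9 °C − (-160.4)(0.1702) = 11.4 °C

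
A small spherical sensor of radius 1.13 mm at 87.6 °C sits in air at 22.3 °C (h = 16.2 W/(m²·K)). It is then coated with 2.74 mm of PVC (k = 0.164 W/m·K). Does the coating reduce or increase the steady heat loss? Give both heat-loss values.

Critical radius for a sphere: r_cr = 2k/h = 0.0202 m = 2.02 cm.
Outer radius after coating: r₂ = 0.00113 + 0.00274 = 0.00387 m.
Since r₁ < r_cr and r₂ ≤ r_cr, the coating moves toward the maximum at r_cr — heat loss rises.
Bare: R = 1/(4πr₁²h) = 3847 K/W; Q = 65.3/3847 = 0.0170 W.
Coated: R = R_cond + R_conv = 632.0 K/W; Q = 65.3/632.0 = 0.103 W.

increases: 0.0170 → 0.103 W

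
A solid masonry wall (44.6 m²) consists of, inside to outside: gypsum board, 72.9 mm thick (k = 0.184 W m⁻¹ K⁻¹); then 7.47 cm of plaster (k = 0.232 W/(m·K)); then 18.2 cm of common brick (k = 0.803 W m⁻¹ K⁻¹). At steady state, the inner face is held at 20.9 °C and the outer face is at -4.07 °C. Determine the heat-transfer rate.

Series thermal resistances, inner to outer:
  R_gypsum board = L/(kA) = 0.0729/(0.184·44.6) = 0.008883 K/W
  R_plaster = L/(kA) = 0.0747/(0.232·44.6) = 0.007219 K/W
  R_common brick = L/(kA) = 0.182/(0.803·44.6) = 0.005082 K/W
ΣR = 0.008883 + 0.007219 + 0.005082 = 0.02118 K/W
Q = ΔT/ΣR = (20.9 °C − -4.07 °C)/0.02118 = 1180 W

Q = 1180 W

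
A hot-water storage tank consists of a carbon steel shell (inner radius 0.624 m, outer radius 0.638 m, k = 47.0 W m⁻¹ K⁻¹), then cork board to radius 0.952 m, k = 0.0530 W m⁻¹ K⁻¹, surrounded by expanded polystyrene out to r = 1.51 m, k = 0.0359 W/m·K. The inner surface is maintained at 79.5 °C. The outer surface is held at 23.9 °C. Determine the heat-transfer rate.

Resistance network (inner→outer):
  R_carbon steel = (1/0.624 − 1/0.638)/(4πk) = 0.03517/(4π·47.0) = 5.954×10^-5 K/W
  R_cork board = (1/0.638 − 1/0.952)/(4πk) = 0.5170/(4π·0.0530) = 0.7762 K/W
  R_expanded polystyrene = (1/0.952 − 1/1.51)/(4πk) = 0.3882/(4π·0.0359) = 0.8604 K/W
ΣR = 5.954×10^-5 + 0.7762 + 0.8604 = 1.637 K/W
Q = ΔT/ΣR = (79.5 °C − 23.9 °C)/1.637 = 34.0 W

Q = 34.0 W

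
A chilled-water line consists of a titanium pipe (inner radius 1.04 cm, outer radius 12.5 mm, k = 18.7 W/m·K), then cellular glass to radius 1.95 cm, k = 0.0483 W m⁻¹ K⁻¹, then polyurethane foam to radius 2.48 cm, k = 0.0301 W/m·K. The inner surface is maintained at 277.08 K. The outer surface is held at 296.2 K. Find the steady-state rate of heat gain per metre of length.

Q' = 6.98 W/m

Treat each layer as a resistance in series:
  R'_titanium = ln(0.0125/0.0104)/(2πk) = 0.1839/(2π·18.7) = 0.001565 m·K/W
  R'_cellular glass = ln(0.0195/0.0125)/(2πk) = 0.4447/(2π·0.0483) = 1.465 m·K/W
  R'_polyurethane foam = ln(0.0248/0.0195)/(2πk) = 0.2404/(2π·0.0301) = 1.271 m·K/W
ΣR = 0.001565 + 1.465 + 1.271 = 2.738 m·K/W
Q' = ΔT/ΣR = (277.08 K − 296.2 K)/2.738 = -6.98 W/m
(Negative Q' ⇒ heat flows inward; heat gain = 6.98 W/m.)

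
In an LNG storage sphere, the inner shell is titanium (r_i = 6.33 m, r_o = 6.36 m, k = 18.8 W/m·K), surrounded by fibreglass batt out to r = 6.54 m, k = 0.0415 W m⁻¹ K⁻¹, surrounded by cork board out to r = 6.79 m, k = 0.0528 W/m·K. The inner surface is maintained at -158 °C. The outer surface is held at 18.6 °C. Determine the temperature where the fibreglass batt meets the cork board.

Treat each layer as a resistance in series:
  R_titanium = (1/6.33 − 1/6.36)/(4πk) = 7.452×10^-4/(4π·18.8) = 3.154×10^-6 K/W
  R_fibreglass batt = (1/6.36 − 1/6.54)/(4πk) = 0.004328/(4π·0.0415) = 0.008298 K/W
  R_cork board = (1/6.54 − 1/6.79)/(4πk) = 0.005630/(4π·0.0528) = 0.008485 K/W
ΣR = 3.154×10^-6 + 0.008298 + 0.008485 = 0.01679 K/W
Q = ΔT/ΣR = (-158 °C − 18.6 °C)/0.01679 = -10520 W
From the inner boundary to the fibreglass batt/cork board interface, ΣR_partial = 0.008301 K/W.
T_interface = T_in − Q·ΣR_partial = -158 °C − (-10520)(0.008301) = -70.7 °C

T = -70.7 °C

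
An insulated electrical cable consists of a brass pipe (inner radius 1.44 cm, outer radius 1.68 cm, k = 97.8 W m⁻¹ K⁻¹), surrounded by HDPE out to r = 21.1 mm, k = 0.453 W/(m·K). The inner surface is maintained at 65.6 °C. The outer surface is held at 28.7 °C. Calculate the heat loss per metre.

Q' = 459 W/m

Treat each layer as a resistance in series:
  R'_brass = ln(0.0168/0.0144)/(2πk) = 0.1542/(2π·97.8) = 2.509×10^-4 m·K/W
  R'_HDPE = ln(0.0211/0.0168)/(2πk) = 0.2279/(2π·0.453) = 0.08007 m·K/W
ΣR = 2.509×10^-4 + 0.08007 = 0.08032 m·K/W
Q' = ΔT/ΣR = (65.6 °C − 28.7 °C)/0.08032 = 459 W/m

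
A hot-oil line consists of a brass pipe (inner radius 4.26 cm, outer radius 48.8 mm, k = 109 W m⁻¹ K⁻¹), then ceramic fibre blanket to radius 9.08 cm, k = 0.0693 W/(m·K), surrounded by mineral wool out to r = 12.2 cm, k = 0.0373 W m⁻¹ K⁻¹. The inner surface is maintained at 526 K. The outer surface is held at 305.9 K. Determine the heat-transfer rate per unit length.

Q' = 81.9 W/m

Resistance network (inner→outer):
  R'_brass = ln(0.0488/0.0426)/(2πk) = 0.1359/(2π·109) = 1.984×10^-4 m·K/W
  R'_ceramic fibre blanket = ln(0.0908/0.0488)/(2πk) = 0.6209/(2π·0.0693) = 1.426 m·K/W
  R'_mineral wool = ln(0.122/0.0908)/(2πk) = 0.2954/(2π·0.0373) = 1.260 m·K/W
ΣR = 1.984×10^-4 + 1.426 + 1.260 = 2.686 m·K/W
Q' = ΔT/ΣR = (526 K − 305.9 K)/2.686 = 81.9 W/m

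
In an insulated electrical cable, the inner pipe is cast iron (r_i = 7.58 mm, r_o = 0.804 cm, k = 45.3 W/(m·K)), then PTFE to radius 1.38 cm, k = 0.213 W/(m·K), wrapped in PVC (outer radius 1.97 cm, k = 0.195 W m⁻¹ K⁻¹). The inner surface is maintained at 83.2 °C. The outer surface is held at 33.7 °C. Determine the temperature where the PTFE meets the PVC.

T = 54.4 °C

Series thermal resistances, inner to outer:
  R'_cast iron = ln(0.00804/0.00758)/(2πk) = 0.05892/(2π·45.3) = 2.070×10^-4 m·K/W
  R'_PTFE = ln(0.0138/0.00804)/(2πk) = 0.5402/(2π·0.213) = 0.4037 m·K/W
  R'_PVC = ln(0.0197/0.0138)/(2πk) = 0.3560/(2π·0.195) = 0.2905 m·K/W
ΣR = 2.070×10^-4 + 0.4037 + 0.2905 = 0.6944 m·K/W
Q' = ΔT/ΣR = (83.2 °C − 33.7 °C)/0.6944 = 71.28 W/m
From the inner boundary to the PTFE/PVC interface, ΣR_partial = 0.4039 m·K/W.
T_interface = T_in − Q'·ΣR_partial = 83.2 °C − (71.28)(0.4039) = 54.4 °C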